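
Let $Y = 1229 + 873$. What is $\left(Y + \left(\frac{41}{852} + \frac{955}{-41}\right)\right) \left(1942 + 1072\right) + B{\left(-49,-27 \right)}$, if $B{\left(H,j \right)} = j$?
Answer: $\frac{109430461513}{17466} \approx 6.2653 \cdot 10^{6}$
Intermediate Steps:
$Y = 2102$
$\left(Y + \left(\frac{41}{852} + \frac{955}{-41}\right)\right) \left(1942 + 1072\right) + B{\left(-49,-27 \right)} = \left(2102 + \left(\frac{41}{852} + \frac{955}{-41}\right)\right) \left(1942 + 1072\right) - 27 = \left(2102 + \left(41 \cdot \frac{1}{852} + 955 \left(- \frac{1}{41}\right)\right)\right) 3014 - 27 = \left(2102 + \left(\frac{41}{852} - \frac{955}{41}\right)\right) 3014 - 27 = \left(2102 - \frac{811979}{34932}\right) 3014 - 27 = \frac{72615085}{34932} \cdot 3014 - 27 = \frac{109430933095}{17466} - 27 = \frac{109430461513}{17466}$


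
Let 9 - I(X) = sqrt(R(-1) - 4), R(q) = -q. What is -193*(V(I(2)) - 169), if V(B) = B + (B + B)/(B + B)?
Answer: 30687 + 193*I*sqrt(3) ≈ 30687.0 + 334.29*I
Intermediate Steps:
I(X) = 9 - I*sqrt(3) (I(X) = 9 - sqrt(-1*(-1) - 4) = 9 - sqrt(1 - 4) = 9 - sqrt(-3) = 9 - I*sqrt(3))
V(B) = 1 + B (V(B) = B + (2*B)/((2*B)) = B + (2*B)*(1/(2*B)) = B + 1 = 1 + B)
-193*(V(I(2)) - 169) = -193*((1 + (9 - I*sqrt(3))) - 169) = -193*((10 - I*sqrt(3)) - 169) = -193*(-159 - I*sqrt(3)) = 30687 + 193*I*sqrt(3)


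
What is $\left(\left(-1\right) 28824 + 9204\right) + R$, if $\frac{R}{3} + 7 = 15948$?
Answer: $28203$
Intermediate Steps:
$R = 47823$ ($R = -21 + 3 \cdot 15948 = -21 + 47844 = 47823$)
$\left(\left(-1\right) 28824 + 9204\right) + R = \left(\left(-1\right) 28824 + 9204\right) + 47823 = \left(-28824 + 9204\right) + 47823 = -19620 + 47823 = 28203$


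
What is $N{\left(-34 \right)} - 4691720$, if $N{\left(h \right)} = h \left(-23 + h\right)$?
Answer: $-4689782$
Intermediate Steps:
$N{\left(-34 \right)} - 4691720 = - 34 \left(-23 - 34\right) - 4691720 = \left(-34\right) \left(-57\right) - 4691720 = 1938 - 4691720 = -4689782$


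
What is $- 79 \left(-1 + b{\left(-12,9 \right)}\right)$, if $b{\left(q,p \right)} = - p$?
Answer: $790$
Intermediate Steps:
$- 79 \left(-1 + b{\left(-12,9 \right)}\right) = - 79 \left(-1 - 9\right) = \left(-79\right) \left(-10\right) = 790$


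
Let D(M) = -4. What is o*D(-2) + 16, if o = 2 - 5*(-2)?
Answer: -32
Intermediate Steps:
o = 12 (o = 2 + 10 = 12)
o*D(-2) + 16 = 12*(-4) + 16 = -48 + 16 = -32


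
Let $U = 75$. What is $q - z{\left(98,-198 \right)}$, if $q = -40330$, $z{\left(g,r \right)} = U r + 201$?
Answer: $-25681$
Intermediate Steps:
$z{\left(g,r \right)} = 201 + 75 r$ ($z{\left(g,r \right)} = 75 r + 201 = 201 + 75 r$)
$q - z{\left(98,-198 \right)} = -40330 - \left(201 + 75 \left(-198\right)\right) = -40330 - \left(201 - 14850\right) = -40330 - -14649 = -40330 + 14649 = -25681$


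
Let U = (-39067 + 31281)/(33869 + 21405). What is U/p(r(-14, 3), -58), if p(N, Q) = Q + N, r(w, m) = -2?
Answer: 3893/1658220 ≈ 0.0023477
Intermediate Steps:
p(N, Q) = N + Q
U = -3893/27637 (U = -7786/55274 = -7786*1/55274 = -3893/27637 ≈ -0.14086)
U/p(r(-14, 3), -58) = -3893/(27637*(-2 - 58)) = -3893/27637/(-60) = -3893/27637*(-1/60) = 3893/1658220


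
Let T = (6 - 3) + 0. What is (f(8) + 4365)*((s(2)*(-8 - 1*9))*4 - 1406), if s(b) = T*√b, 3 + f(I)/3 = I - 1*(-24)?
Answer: -6259512 - 908208*√2 ≈ -7.5439e+6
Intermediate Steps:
f(I) = 63 + 3*I (f(I) = -9 + 3*(I - 1*(-24)) = -9 + 3*(I + 24) = -9 + 3*(24 + I) = -9 + (72 + 3*I) = 63 + 3*I)
T = 3 (T = 3 + 0 = 3)
s(b) = 3*√b
(f(8) + 4365)*((s(2)*(-8 - 1*9))*4 - 1406) = ((63 + 3*8) + 4365)*(((3*√2)*(-8 - 1*9))*4 - 1406) = ((63 + 24) + 4365)*(((3*√2)*(-8 - 9))*4 - 1406) = (87 + 4365)*(((3*√2)*(-17))*4 - 1406) = 4452*(-51*√2*4 - 1406) = 4452*(-204*√2 - 1406) = 4452*(-1406 - 204*√2) = -6259512 - 908208*√2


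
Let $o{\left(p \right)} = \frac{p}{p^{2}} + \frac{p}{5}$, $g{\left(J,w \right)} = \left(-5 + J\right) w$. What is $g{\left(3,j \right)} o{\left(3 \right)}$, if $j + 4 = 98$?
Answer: $- \frac{2632}{15} \approx -175.47$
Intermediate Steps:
$j = 94$ ($j = -4 + 98 = 94$)
$g{\left(J,w \right)} = w \left(-5 + J\right)$
$o{\left(p \right)} = \frac{1}{p} + \frac{p}{5}$ ($o{\left(p \right)} = \frac{p}{p^{2}} + p \frac{1}{5} = \frac{1}{p} + \frac{p}{5}$)
$g{\left(3,j \right)} o{\left(3 \right)} = 94 \left(-5 + 3\right) \left(\frac{1}{3} + \frac{1}{5} \cdot 3\right) = 94 \left(-2\right) \left(\frac{1}{3} + \frac{3}{5}\right) = \left(-188\right) \frac{14}{15} = - \frac{2632}{15}$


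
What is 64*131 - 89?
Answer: 8295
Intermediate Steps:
64*131 - 89 = 8384 - 89 = 8295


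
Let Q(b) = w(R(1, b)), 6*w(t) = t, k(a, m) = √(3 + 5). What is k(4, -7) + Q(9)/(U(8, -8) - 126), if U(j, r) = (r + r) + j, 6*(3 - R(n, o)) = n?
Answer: -17/4824 + 2*√2 ≈ 2.8249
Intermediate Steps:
k(a, m) = 2*√2 (k(a, m) = √8 = 2*√2)
R(n, o) = 3 - n/6
w(t) = t/6
Q(b) = 17/36 (Q(b) = (3 - ⅙*1)/6 = (3 - ⅙)/6 = (⅙)*(17/6) = 17/36)
U(j, r) = j + 2*r (U(j, r) = 2*r + j = j + 2*r)
k(4, -7) + Q(9)/(U(8, -8) - 126) = 2*√2 + (17/36)/((8 + 2*(-8)) - 126) = 2*√2 + (17/36)/((8 - 16) - 126) = 2*√2 + (17/36)/(-8 - 126) = 2*√2 + (17/36)/(-134) = 2*√2 - 1/134*17/36 = 2*√2 - 17/4824 = -17/4824 + 2*√2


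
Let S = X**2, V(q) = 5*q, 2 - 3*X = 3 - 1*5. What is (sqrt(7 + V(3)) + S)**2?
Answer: 2038/81 + 32*sqrt(22)/9 ≈ 41.838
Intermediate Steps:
X = 4/3 (X = 2/3 - (3 - 1*5)/3 = 2/3 - (3 - 5)/3 = 2/3 - 1/3*(-2) = 2/3 + 2/3 = 4/3 ≈ 1.3333)
S = 16/9 (S = (4/3)**2 = 16/9 ≈ 1.7778)
(sqrt(7 + V(3)) + S)**2 = (sqrt(7 + 5*3) + 16/9)**2 = (sqrt(7 + 15) + 16/9)**2 = (sqrt(22) + 16/9)**2 = (16/9 + sqrt(22))**2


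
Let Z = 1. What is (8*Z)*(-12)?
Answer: -96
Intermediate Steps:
(8*Z)*(-12) = (8*1)*(-12) = 8*(-12) = -96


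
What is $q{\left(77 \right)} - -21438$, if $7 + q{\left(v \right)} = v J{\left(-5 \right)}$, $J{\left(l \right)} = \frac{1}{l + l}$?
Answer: $\frac{214233}{10} \approx 21423.0$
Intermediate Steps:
$J{\left(l \right)} = \frac{1}{2 l}$
$q{\left(v \right)} = -7 - \frac{v}{10}$ ($q{\left(v \right)} = -7 + v \frac{1}{2 \left(-5\right)} = -7 + v \frac{1}{2} \left(- \frac{1}{5}\right) = -7 + v \left(- \frac{1}{10}\right) = -7 - \frac{v}{10}$)
$q{\left(77 \right)} - -21438 = \left(-7 - \frac{77}{10}\right) - -21438 = \left(-7 - \frac{77}{10}\right) + 21438 = - \frac{147}{10} + 21438 = \frac{214233}{10}$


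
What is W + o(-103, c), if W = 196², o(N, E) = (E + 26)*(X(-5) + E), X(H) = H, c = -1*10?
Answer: 38176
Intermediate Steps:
c = -10
o(N, E) = (-5 + E)*(26 + E) (o(N, E) = (E + 26)*(-5 + E) = (26 + E)*(-5 + E) = (-5 + E)*(26 + E))
W = 38416
W + o(-103, c) = 38416 + (-130 + (-10)² + 21*(-10)) = 38416 + (-130 + 100 - 210) = 38416 - 240 = 38176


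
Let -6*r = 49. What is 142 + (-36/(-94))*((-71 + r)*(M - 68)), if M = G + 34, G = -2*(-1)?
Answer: 52274/47 ≈ 1112.2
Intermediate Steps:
r = -49/6 (r = -1/6*49 = -49/6 ≈ -8.1667)
G = 2
M = 36 (M = 2 + 34 = 36)
142 + (-36/(-94))*((-71 + r)*(M - 68)) = 142 + (-36/(-94))*((-71 - 49/6)*(36 - 68)) = 142 + (-36*(-1/94))*(-475/6*(-32)) = 142 + (18/47)*(7600/3) = 142 + 45600/47 = 52274/47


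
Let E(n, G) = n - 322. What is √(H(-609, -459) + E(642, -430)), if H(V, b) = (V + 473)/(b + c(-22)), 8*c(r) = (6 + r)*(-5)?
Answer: 2*√16143346/449 ≈ 17.897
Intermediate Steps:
c(r) = -15/4 - 5*r/8 (c(r) = ((6 + r)*(-5))/8 = (-30 - 5*r)/8 = -15/4 - 5*r/8)
E(n, G) = -322 + n
H(V, b) = (473 + V)/(10 + b) (H(V, b) = (V + 473)/(b + (-15/4 - 5/8*(-22))) = (473 + V)/(b + (-15/4 + 55/4)) = (473 + V)/(b + 10) = (473 + V)/(10 + b))
√(H(-609, -459) + E(642, -430)) = √((473 - 609)/(10 - 459) + (-322 + 642)) = √(-136/(-449) + 320) = √(-1/449*(-136) + 320) = √(136/449 + 320) = √(143816/449) = 2*√16143346/449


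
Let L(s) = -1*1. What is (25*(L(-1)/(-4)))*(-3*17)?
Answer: -1275/4 ≈ -318.75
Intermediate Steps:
L(s) = -1
(25*(L(-1)/(-4)))*(-3*17) = (25*(-1/(-4)))*(-3*17) = (25*(-1*(-¼)))*(-51) = (25*(¼))*(-51) = (25/4)*(-51) = -1275/4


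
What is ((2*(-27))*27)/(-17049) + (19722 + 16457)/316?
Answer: 205758833/1795828 ≈ 114.58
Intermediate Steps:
((2*(-27))*27)/(-17049) + (19722 + 16457)/316 = -54*27*(-1/17049) + 36179*(1/316) = -1458*(-1/17049) + 36179/316 = 486/5683 + 36179/316 = 205758833/1795828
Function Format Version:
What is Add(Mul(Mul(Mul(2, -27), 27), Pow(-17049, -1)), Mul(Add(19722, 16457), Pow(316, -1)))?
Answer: Rational(205758833, 1795828) ≈ 114.58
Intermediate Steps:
Add(Mul(Mul(Mul(2, -27), 27), Pow(-17049, -1)), Mul(Add(19722, 16457), Pow(316, -1))) = Add(Mul(Mul(-54, 27), Rational(-1, 17049)), Mul(36179, Rational(1, 316))) = Add(Mul(-1458, Rational(-1, 17049)), Rational(36179, 316)) = Add(Rational(486, 5683), Rational(36179, 316)) = Rational(205758833, 1795828)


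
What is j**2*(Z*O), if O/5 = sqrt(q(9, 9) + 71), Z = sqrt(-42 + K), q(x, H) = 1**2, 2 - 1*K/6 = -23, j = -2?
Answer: 720*sqrt(6) ≈ 1763.6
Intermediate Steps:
K = 150 (K = 12 - 6*(-23) = 12 + 138 = 150)
q(x, H) = 1
Z = 6*sqrt(3) (Z = sqrt(-42 + 150) = sqrt(108) = 6*sqrt(3) ≈ 10.392)
O = 30*sqrt(2) (O = 5*sqrt(1 + 71) = 5*sqrt(72) = 5*(6*sqrt(2)) = 30*sqrt(2) ≈ 42.426)
j**2*(Z*O) = (-2)**2*((6*sqrt(3))*(30*sqrt(2))) = 4*(180*sqrt(6)) = 720*sqrt(6)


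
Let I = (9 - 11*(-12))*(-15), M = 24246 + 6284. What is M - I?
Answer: 32645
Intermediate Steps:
M = 30530
I = -2115 (I = (9 + 132)*(-15) = 141*(-15) = -2115)
M - I = 30530 - 1*(-2115) = 30530 + 2115 = 32645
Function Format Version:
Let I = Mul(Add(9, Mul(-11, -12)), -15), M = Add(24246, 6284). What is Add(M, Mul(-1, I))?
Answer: 32645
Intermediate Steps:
M = 30530
I = -2115 (I = Mul(Add(9, 132), -15) = Mul(141, -15) = -2115)
Add(M, Mul(-1, I)) = Add(30530, Mul(-1, -2115)) = Add(30530, 2115) = 32645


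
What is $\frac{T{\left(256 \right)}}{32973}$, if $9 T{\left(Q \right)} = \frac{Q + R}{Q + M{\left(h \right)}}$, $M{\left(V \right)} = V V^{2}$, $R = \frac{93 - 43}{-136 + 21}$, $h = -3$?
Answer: $\frac{5878}{1563019119} \approx 3.7607 \cdot 10^{-6}$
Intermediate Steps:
$R = - \frac{10}{23}$ ($R = \frac{50}{-115} = 50 \left(- \frac{1}{115}\right) = - \frac{10}{23} \approx -0.43478$)
$M{\left(V \right)} = V^{3}$
$T{\left(Q \right)} = \frac{- \frac{10}{23} + Q}{9 \left(-27 + Q\right)}$ ($T{\left(Q \right)} = \frac{\left(Q - \frac{10}{23}\right) \frac{1}{Q + \left(-3\right)^{3}}}{9} = \frac{\left(- \frac{10}{23} + Q\right) \frac{1}{Q - 27}}{9} = \frac{\left(- \frac{10}{23} + Q\right) \frac{1}{-27 + Q}}{9} = \frac{\frac{1}{-27 + Q} \left(- \frac{10}{23} + Q\right)}{9} = \frac{- \frac{10}{23} + Q}{9 \left(-27 + Q\right)}$)
$\frac{T{\left(256 \right)}}{32973} = \frac{\frac{1}{207} \frac{1}{-27 + 256} \left(-10 + 23 \cdot 256\right)}{32973} = \frac{-10 + 5888}{207 \cdot 229} \cdot \frac{1}{32973} = \frac{1}{207} \cdot \frac{1}{229} \cdot 5878 \cdot \frac{1}{32973} = \frac{5878}{47403} \cdot \frac{1}{32973} = \frac{5878}{1563019119}$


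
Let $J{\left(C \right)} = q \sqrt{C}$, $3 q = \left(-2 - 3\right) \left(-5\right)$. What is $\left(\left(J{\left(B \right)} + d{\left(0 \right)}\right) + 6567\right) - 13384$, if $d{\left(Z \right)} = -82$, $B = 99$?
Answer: $-6899 + 25 \sqrt{11} \approx -6816.1$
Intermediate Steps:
$q = \frac{25}{3}$ ($q = \frac{\left(-2 - 3\right) \left(-5\right)}{3} = \frac{\left(-5\right) \left(-5\right)}{3} = \frac{1}{3} \cdot 25 = \frac{25}{3} \approx 8.3333$)
$J{\left(C \right)} = \frac{25 \sqrt{C}}{3}$
$\left(\left(J{\left(B \right)} + d{\left(0 \right)}\right) + 6567\right) - 13384 = \left(\left(\frac{25 \sqrt{99}}{3} - 82\right) + 6567\right) - 13384 = \left(\left(\frac{25 \cdot 3 \sqrt{11}}{3} - 82\right) + 6567\right) - 13384 = \left(\left(25 \sqrt{11} - 82\right) + 6567\right) - 13384 = \left(\left(-82 + 25 \sqrt{11}\right) + 6567\right) - 13384 = \left(6485 + 25 \sqrt{11}\right) - 13384 = -6899 + 25 \sqrt{11}$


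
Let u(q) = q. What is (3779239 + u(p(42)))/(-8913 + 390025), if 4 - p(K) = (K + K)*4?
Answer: 3778907/381112 ≈ 9.9155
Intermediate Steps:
p(K) = 4 - 8*K (p(K) = 4 - (K + K)*4 = 4 - 2*K*4 = 4 - 8*K)
(3779239 + u(p(42)))/(-8913 + 390025) = (3779239 + (4 - 8*42))/(-8913 + 390025) = (3779239 + (4 - 336))/381112 = (3779239 - 332)*(1/381112) = 3778907*(1/381112) = 3778907/381112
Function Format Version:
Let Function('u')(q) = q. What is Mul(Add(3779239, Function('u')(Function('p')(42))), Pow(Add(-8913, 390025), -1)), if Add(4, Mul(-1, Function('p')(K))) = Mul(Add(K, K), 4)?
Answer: Rational(3778907, 381112) ≈ 9.9155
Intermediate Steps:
Function('p')(K) = Add(4, Mul(-8, K)) (Function('p')(K) = Add(4, Mul(-1, Mul(Add(K, K), 4))) = Add(4, Mul(-1, Mul(Mul(2, K), 4))) = Add(4, Mul(-1, Mul(8, K))) = Add(4, Mul(-8, K)))
Mul(Add(3779239, Function('u')(Function('p')(42))), Pow(Add(-8913, 390025), -1)) = Mul(Add(3779239, Add(4, Mul(-8, 42))), Pow(Add(-8913, 390025), -1)) = Mul(Add(3779239, Add(4, -336)), Pow(381112, -1)) = Mul(Add(3779239, -332), Rational(1, 381112)) = Mul(3778907, Rational(1, 381112)) = Rational(3778907, 381112)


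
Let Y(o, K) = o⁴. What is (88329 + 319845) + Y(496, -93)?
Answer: 60524280430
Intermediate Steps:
(88329 + 319845) + Y(496, -93) = (88329 + 319845) + 496⁴ = 408174 + 60523872256 = 60524280430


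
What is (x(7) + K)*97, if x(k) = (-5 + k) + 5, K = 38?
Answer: 4365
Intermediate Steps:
x(k) = k
(x(7) + K)*97 = (7 + 38)*97 = 45*97 = 4365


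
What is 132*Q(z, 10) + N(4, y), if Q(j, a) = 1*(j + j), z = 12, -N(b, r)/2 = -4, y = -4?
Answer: 3176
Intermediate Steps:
N(b, r) = 8 (N(b, r) = -2*(-4) = 8)
Q(j, a) = 2*j (Q(j, a) = 1*(2*j) = 2*j)
132*Q(z, 10) + N(4, y) = 132*(2*12) + 8 = 132*24 + 8 = 3168 + 8 = 3176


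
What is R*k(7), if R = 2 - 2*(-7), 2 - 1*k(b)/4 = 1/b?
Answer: 832/7 ≈ 118.86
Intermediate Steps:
k(b) = 8 - 4/b
R = 16 (R = 2 + 14 = 16)
R*k(7) = 16*(8 - 4/7) = 16*(52/7) = 832/7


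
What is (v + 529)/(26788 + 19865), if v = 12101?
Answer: 4210/15551 ≈ 0.27072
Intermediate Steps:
(v + 529)/(26788 + 19865) = (12101 + 529)/(26788 + 19865) = 12630/46653 = 12630*(1/46653) = 4210/15551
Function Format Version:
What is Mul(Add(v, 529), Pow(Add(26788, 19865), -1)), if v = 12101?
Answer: Rational(4210, 15551) ≈ 0.27072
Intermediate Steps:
Mul(Add(v, 529), Pow(Add(26788, 19865), -1)) = Mul(Add(12101, 529), Pow(Add(26788, 19865), -1)) = Mul(12630, Pow(46653, -1)) = Mul(12630, Rational(1, 46653)) = Rational(4210, 15551)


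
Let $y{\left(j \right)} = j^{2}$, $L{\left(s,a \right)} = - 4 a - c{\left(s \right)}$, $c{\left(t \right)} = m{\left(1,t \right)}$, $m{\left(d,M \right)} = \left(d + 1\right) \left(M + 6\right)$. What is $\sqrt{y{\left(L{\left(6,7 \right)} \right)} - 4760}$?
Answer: $2 i \sqrt{514} \approx 45.343 i$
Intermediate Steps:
$m{\left(d,M \right)} = \left(1 + d\right) \left(6 + M\right)$
$c{\left(t \right)} = 12 + 2 t$ ($c{\left(t \right)} = 6 + t + 6 \cdot 1 + t 1 = 6 + t + 6 + t = 12 + 2 t$)
$L{\left(s,a \right)} = -12 - 4 a - 2 s$ ($L{\left(s,a \right)} = - 4 a - \left(12 + 2 s\right) = -12 - 4 a - 2 s$)
$\sqrt{y{\left(L{\left(6,7 \right)} \right)} - 4760} = \sqrt{\left(-12 - 28 - 12\right)^{2} - 4760} = \sqrt{\left(-52\right)^{2} - 4760} = \sqrt{2704 - 4760} = \sqrt{-2056} = 2 i \sqrt{514}$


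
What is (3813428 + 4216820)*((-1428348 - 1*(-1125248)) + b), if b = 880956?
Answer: 4640326988288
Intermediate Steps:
(3813428 + 4216820)*((-1428348 - 1*(-1125248)) + b) = (3813428 + 4216820)*((-1428348 - 1*(-1125248)) + 880956) = 8030248*((-1428348 + 1125248) + 880956) = 8030248*(-303100 + 880956) = 8030248*577856 = 4640326988288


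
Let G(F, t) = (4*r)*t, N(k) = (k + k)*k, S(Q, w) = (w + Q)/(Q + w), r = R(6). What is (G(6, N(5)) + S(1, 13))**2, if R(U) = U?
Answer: 1442401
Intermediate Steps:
r = 6
S(Q, w) = 1 (S(Q, w) = (Q + w)/(Q + w) = 1)
N(k) = 2*k**2 (N(k) = (2*k)*k = 2*k**2)
G(F, t) = 24*t (G(F, t) = (4*6)*t = 24*t)
(G(6, N(5)) + S(1, 13))**2 = (24*(2*5**2) + 1)**2 = (24*(2*25) + 1)**2 = (24*50 + 1)**2 = (1200 + 1)**2 = 1201**2 = 1442401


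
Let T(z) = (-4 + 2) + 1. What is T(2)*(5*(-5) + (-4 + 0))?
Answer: 29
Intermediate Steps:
T(z) = -1 (T(z) = -2 + 1 = -1)
T(2)*(5*(-5) + (-4 + 0)) = -(5*(-5) + (-4 + 0)) = -(-25 - 4) = -1*(-29) = 29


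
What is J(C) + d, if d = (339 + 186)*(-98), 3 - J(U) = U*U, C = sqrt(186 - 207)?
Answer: -51426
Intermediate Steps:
C = I*sqrt(21) (C = sqrt(-21) = I*sqrt(21) ≈ 4.5826*I)
J(U) = 3 - U**2 (J(U) = 3 - U*U = 3 - U**2)
d = -51450 (d = 525*(-98) = -51450)
J(C) + d = (3 - (I*sqrt(21))**2) - 51450 = (3 - 1*(-21)) - 51450 = (3 + 21) - 51450 = 24 - 51450 = -51426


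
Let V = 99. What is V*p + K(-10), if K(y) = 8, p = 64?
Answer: 6344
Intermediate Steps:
V*p + K(-10) = 99*64 + 8 = 6336 + 8 = 6344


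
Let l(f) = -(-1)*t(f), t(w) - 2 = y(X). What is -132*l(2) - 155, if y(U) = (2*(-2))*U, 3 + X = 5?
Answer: 637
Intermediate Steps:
X = 2 (X = -3 + 5 = 2)
y(U) = -4*U
t(w) = -6 (t(w) = 2 - 4*2 = 2 - 8 = -6)
l(f) = -6 (l(f) = -(-1)*(-6) = -1*6 = -6)
-132*l(2) - 155 = -132*(-6) - 155 = 792 - 155 = 637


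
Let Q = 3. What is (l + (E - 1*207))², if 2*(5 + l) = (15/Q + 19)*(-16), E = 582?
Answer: 31684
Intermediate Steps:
l = -197 (l = -5 + ((15/3 + 19)*(-16))/2 = -5 + ((15*(⅓) + 19)*(-16))/2 = -5 + ((5 + 19)*(-16))/2 = -5 + (24*(-16))/2 = -5 + (½)*(-384) = -5 - 192 = -197)
(l + (E - 1*207))² = (-197 + (582 - 1*207))² = (-197 + (582 - 207))² = (-197 + 375)² = 178² = 31684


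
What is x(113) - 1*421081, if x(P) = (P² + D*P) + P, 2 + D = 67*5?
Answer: -370570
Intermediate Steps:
D = 333 (D = -2 + 67*5 = -2 + 335 = 333)
x(P) = P² + 334*P (x(P) = (P² + 333*P) + P = P² + 334*P)
x(113) - 1*421081 = 113*(334 + 113) - 1*421081 = 113*447 - 421081 = 50511 - 421081 = -370570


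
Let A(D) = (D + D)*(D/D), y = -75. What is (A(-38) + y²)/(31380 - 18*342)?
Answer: 5549/25224 ≈ 0.21999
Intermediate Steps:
A(D) = 2*D (A(D) = (2*D)*1 = 2*D)
(A(-38) + y²)/(31380 - 18*342) = (2*(-38) + (-75)²)/(31380 - 18*342) = (-76 + 5625)/(31380 - 6156) = 5549/25224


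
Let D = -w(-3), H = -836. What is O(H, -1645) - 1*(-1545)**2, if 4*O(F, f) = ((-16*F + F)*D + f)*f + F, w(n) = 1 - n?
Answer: 75670289/4 ≈ 1.8918e+7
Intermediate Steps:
D = -4 (D = -(1 - 1*(-3)) = -(1 + 3) = -1*4 = -4)
O(F, f) = F/4 + f*(f + 60*F)/4 (O(F, f) = (((-16*F + F)*(-4) + f)*f + F)/4 = ((-15*F*(-4) + f)*f + F)/4 = ((60*F + f)*f + F)/4 = ((f + 60*F)*f + F)/4 = (f*(f + 60*F) + F)/4 = (F + f*(f + 60*F))/4 = F/4 + f*(f + 60*F)/4)
O(H, -1645) - 1*(-1545)**2 = ((1/4)*(-836) + (1/4)*(-1645)**2 + 15*(-836)*(-1645)) - 1*(-1545)**2 = (-209 + (1/4)*2706025 + 20628300) - 1*2387025 = (-209 + 2706025/4 + 20628300) - 2387025 = 85218389/4 - 2387025 = 75670289/4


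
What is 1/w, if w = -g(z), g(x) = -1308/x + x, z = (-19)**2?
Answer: -361/129013 ≈ -0.0027982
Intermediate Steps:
z = 361
g(x) = x - 1308/x
w = -129013/361 (w = -(361 - 1308/361) = -1*129013/361 = -129013/361 ≈ -357.38)
1/w = 1/(-129013/361) = -361/129013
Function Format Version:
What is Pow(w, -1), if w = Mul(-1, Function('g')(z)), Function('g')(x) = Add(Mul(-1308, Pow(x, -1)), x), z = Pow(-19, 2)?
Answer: Rational(-361, 129013) ≈ -0.0027982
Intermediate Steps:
z = 361
Function('g')(x) = Add(x, Mul(-1308, Pow(x, -1)))
w = Rational(-129013, 361) (w = Mul(-1, Add(361, Mul(-1308, Pow(361, -1)))) = Mul(-1, Add(361, Mul(-1308, Rational(1, 361)))) = Mul(-1, Add(361, Rational(-1308, 361))) = Mul(-1, Rational(129013, 361)) = Rational(-129013, 361) ≈ -357.38)
Pow(w, -1) = Pow(Rational(-129013, 361), -1) = Rational(-361, 129013)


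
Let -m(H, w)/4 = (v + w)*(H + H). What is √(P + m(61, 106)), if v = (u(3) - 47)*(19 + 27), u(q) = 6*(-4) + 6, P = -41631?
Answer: √1365761 ≈ 1168.7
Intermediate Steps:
u(q) = -18 (u(q) = -24 + 6 = -18)
v = -2990 (v = (-18 - 47)*(19 + 27) = -65*46 = -2990)
m(H, w) = -8*H*(-2990 + w) (m(H, w) = -4*(-2990 + w)*(H + H) = -4*(-2990 + w)*2*H = -8*H*(-2990 + w))
√(P + m(61, 106)) = √(-41631 + 8*61*(2990 - 1*106)) = √(-41631 + 8*61*(2990 - 106)) = √(-41631 + 8*61*2884) = √(-41631 + 1407392) = √1365761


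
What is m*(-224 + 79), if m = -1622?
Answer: 235190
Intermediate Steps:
m*(-224 + 79) = -1622*(-224 + 79) = -1622*(-145) = 235190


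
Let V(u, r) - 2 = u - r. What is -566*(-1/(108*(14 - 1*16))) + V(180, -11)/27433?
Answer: -7742695/2962764 ≈ -2.6133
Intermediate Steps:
V(u, r) = 2 + u - r (V(u, r) = 2 + (u - r) = 2 + u - r)
-566*(-1/(108*(14 - 1*16))) + V(180, -11)/27433 = -566*(-1/(108*(14 - 1*16))) + (2 + 180 - 1*(-11))/27433 = -566*(-1/(108*(14 - 16))) + (2 + 180 + 11)*(1/27433) = -566/((-108*(-2))) + 193*(1/27433) = -566/216 + 193/27433 = -566*1/216 + 193/27433 = -283/108 + 193/27433 = -7742695/2962764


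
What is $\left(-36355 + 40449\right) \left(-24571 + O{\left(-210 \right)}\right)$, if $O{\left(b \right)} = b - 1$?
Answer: $-101457508$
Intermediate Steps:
$O{\left(b \right)} = -1 + b$ ($O{\left(b \right)} = b - 1 = -1 + b$)
$\left(-36355 + 40449\right) \left(-24571 + O{\left(-210 \right)}\right) = \left(-36355 + 40449\right) \left(-24571 - 211\right) = 4094 \left(-24571 - 211\right) = 4094 \left(-24782\right) = -101457508$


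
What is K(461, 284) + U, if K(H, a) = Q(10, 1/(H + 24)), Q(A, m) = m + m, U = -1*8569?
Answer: -4155963/485 ≈ -8569.0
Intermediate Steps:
U = -8569
Q(A, m) = 2*m
K(H, a) = 2/(24 + H) (K(H, a) = 2/(H + 24) = 2/(24 + H))
K(461, 284) + U = 2/(24 + 461) - 8569 = 2/485 - 8569 = -4155963/485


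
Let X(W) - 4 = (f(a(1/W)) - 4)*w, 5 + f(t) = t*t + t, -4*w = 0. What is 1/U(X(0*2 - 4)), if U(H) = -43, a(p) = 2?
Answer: -1/43 ≈ -0.023256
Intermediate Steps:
w = 0 (w = -¼*0 = 0)
f(t) = -5 + t + t² (f(t) = -5 + (t*t + t) = -5 + (t² + t) = -5 + (t + t²) = -5 + t + t²)
X(W) = 4 (X(W) = 4 + ((-5 + 2 + 2²) - 4)*0 = 4 + ((-5 + 2 + 4) - 4)*0 = 4 + (1 - 4)*0 = 4 - 3*0 = 4 + 0 = 4)
1/U(X(0*2 - 4)) = 1/(-43) = -1/43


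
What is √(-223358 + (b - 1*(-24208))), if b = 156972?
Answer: I*√42178 ≈ 205.37*I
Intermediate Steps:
√(-223358 + (b - 1*(-24208))) = √(-223358 + (156972 - 1*(-24208))) = √(-223358 + (156972 + 24208)) = √(-223358 + 181180) = √(-42178) = I*√42178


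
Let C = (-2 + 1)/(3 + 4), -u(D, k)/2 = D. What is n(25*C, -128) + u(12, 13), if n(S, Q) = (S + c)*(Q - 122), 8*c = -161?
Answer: 165203/28 ≈ 5900.1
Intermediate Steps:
u(D, k) = -2*D
c = -161/8 (c = (⅛)*(-161) = -161/8 ≈ -20.125)
C = -⅐ (C = -1/7 = -1*⅐ = -⅐ ≈ -0.14286)
n(S, Q) = (-122 + Q)*(-161/8 + S) (n(S, Q) = (S - 161/8)*(Q - 122) = (-161/8 + S)*(-122 + Q) = (-122 + Q)*(-161/8 + S))
n(25*C, -128) + u(12, 13) = (9821/4 - 3050*(-1)/7 - 161/8*(-128) - 3200*(-1)/7) - 2*12 = (9821/4 - 122*(-25/7) + 2576 - 128*(-25/7)) - 24 = (9821/4 + 3050/7 + 2576 + 3200/7) - 24 = 165875/28 - 24 = 165203/28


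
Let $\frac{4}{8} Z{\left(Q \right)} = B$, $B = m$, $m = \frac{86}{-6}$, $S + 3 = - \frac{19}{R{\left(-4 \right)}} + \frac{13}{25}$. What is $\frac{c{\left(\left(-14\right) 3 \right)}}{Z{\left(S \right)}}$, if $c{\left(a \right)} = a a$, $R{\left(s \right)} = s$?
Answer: $- \frac{2646}{43} \approx -61.535$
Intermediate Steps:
$S = \frac{227}{100}$ ($S = -3 + \left(- \frac{19}{-4} + \frac{13}{25}\right) = -3 + \left(\left(-19\right) \left(- \frac{1}{4}\right) + 13 \cdot \frac{1}{25}\right) = -3 + \left(\frac{19}{4} + \frac{13}{25}\right) = -3 + \frac{527}{100} = \frac{227}{100} \approx 2.27$)
$m = - \frac{43}{3}$ ($m = 86 \left(- \frac{1}{6}\right) = - \frac{43}{3} \approx -14.333$)
$B = - \frac{43}{3} \approx -14.333$
$Z{\left(Q \right)} = - \frac{86}{3}$ ($Z{\left(Q \right)} = 2 \left(- \frac{43}{3}\right) = - \frac{86}{3}$)
$c{\left(a \right)} = a^{2}$
$\frac{c{\left(\left(-14\right) 3 \right)}}{Z{\left(S \right)}} = \frac{\left(\left(-14\right) 3\right)^{2}}{- \frac{86}{3}} = \left(-42\right)^{2} \left(- \frac{3}{86}\right) = 1764 \left(- \frac{3}{86}\right) = - \frac{2646}{43}$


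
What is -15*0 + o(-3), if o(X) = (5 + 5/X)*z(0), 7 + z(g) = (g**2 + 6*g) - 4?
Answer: -110/3 ≈ -36.667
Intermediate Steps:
z(g) = -11 + g**2 + 6*g (z(g) = -7 + ((g**2 + 6*g) - 4) = -7 + (-4 + g**2 + 6*g) = -11 + g**2 + 6*g)
o(X) = -55 - 55/X (o(X) = (5 + 5/X)*(-11 + 0**2 + 6*0) = (5 + 5/X)*(-11 + 0 + 0) = (5 + 5/X)*(-11) = -55 - 55/X)
-15*0 + o(-3) = -15*0 + (-55 - 55/(-3)) = 0 + (-55 - 55*(-1/3)) = 0 + (-55 + 55/3) = 0 - 110/3 = -110/3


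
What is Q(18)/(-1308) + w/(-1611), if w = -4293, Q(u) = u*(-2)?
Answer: 52530/19511 ≈ 2.6923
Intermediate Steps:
Q(u) = -2*u
Q(18)/(-1308) + w/(-1611) = -2*18/(-1308) - 4293/(-1611) = -36*(-1/1308) - 4293*(-1/1611) = 3/109 + 477/179 = 52530/19511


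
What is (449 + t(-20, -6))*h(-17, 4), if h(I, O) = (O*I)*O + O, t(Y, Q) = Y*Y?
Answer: -227532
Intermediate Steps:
t(Y, Q) = Y**2
h(I, O) = O + I*O**2 (h(I, O) = (I*O)*O + O = I*O**2 + O = O + I*O**2)
(449 + t(-20, -6))*h(-17, 4) = (449 + (-20)**2)*(4*(1 - 17*4)) = (449 + 400)*(4*(1 - 68)) = 849*(4*(-67)) = 849*(-268) = -227532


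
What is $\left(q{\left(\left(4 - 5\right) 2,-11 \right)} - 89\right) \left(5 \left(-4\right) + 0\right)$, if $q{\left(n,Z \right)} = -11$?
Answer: $2000$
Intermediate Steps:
$\left(q{\left(\left(4 - 5\right) 2,-11 \right)} - 89\right) \left(5 \left(-4\right) + 0\right) = \left(-11 - 89\right) \left(5 \left(-4\right) + 0\right) = - 100 \left(-20 + 0\right) = \left(-100\right) \left(-20\right) = 2000$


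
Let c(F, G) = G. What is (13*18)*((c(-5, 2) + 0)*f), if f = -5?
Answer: -2340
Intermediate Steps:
(13*18)*((c(-5, 2) + 0)*f) = (13*18)*((2 + 0)*(-5)) = 234*(2*(-5)) = 234*(-10) = -2340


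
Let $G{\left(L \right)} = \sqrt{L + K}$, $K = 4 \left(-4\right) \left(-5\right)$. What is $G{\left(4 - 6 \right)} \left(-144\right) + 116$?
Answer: $116 - 144 \sqrt{78} \approx -1155.8$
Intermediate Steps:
$K = 80$ ($K = \left(-16\right) \left(-5\right) = 80$)
$G{\left(L \right)} = \sqrt{80 + L}$ ($G{\left(L \right)} = \sqrt{L + 80} = \sqrt{80 + L}$)
$G{\left(4 - 6 \right)} \left(-144\right) + 116 = \sqrt{80 + \left(4 - 6\right)} \left(-144\right) + 116 = \sqrt{80 - 2} \left(-144\right) + 116 = \sqrt{78} \left(-144\right) + 116 = - 144 \sqrt{78} + 116 = 116 - 144 \sqrt{78}$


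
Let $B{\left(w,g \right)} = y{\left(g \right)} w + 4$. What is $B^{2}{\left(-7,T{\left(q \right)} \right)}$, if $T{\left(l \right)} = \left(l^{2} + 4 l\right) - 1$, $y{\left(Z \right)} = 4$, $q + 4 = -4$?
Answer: $576$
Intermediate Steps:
$q = -8$ ($q = -4 - 4 = -8$)
$T{\left(l \right)} = -1 + l^{2} + 4 l$
$B{\left(w,g \right)} = 4 + 4 w$ ($B{\left(w,g \right)} = 4 w + 4 = 4 + 4 w$)
$B^{2}{\left(-7,T{\left(q \right)} \right)} = \left(4 + 4 \left(-7\right)\right)^{2} = \left(4 - 28\right)^{2} = \left(-24\right)^{2} = 576$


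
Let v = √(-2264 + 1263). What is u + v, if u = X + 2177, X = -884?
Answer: 1293 + I*√1001 ≈ 1293.0 + 31.639*I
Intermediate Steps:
v = I*√1001 (v = √(-1001) = I*√1001 ≈ 31.639*I)
u = 1293 (u = -884 + 2177 = 1293)
u + v = 1293 + I*√1001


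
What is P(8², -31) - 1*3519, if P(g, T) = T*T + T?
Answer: -2589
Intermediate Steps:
P(g, T) = T + T² (P(g, T) = T² + T = T + T²)
P(8², -31) - 1*3519 = -31*(1 - 31) - 1*3519 = -31*(-30) - 3519 = 930 - 3519 = -2589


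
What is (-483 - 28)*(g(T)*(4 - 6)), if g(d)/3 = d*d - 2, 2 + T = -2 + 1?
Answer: 21462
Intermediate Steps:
T = -3 (T = -2 + (-2 + 1) = -2 - 1 = -3)
g(d) = -6 + 3*d**2 (g(d) = 3*(d*d - 2) = 3*(d**2 - 2) = 3*(-2 + d**2) = -6 + 3*d**2)
(-483 - 28)*(g(T)*(4 - 6)) = (-483 - 28)*((-6 + 3*(-3)**2)*(4 - 6)) = -511*(-6 + 3*9)*(-2) = -511*(-6 + 27)*(-2) = -10731*(-2) = -511*(-42) = 21462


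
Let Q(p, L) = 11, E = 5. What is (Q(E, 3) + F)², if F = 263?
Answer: 75076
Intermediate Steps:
(Q(E, 3) + F)² = (11 + 263)² = 274² = 75076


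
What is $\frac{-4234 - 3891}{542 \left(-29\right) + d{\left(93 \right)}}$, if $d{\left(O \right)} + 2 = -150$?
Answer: $\frac{1625}{3174} \approx 0.51197$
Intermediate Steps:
$d{\left(O \right)} = -152$ ($d{\left(O \right)} = -2 - 150 = -152$)
$\frac{-4234 - 3891}{542 \left(-29\right) + d{\left(93 \right)}} = \frac{-4234 - 3891}{542 \left(-29\right) - 152} = - \frac{8125}{-15718 - 152} = - \frac{8125}{-15870} = \left(-8125\right) \left(- \frac{1}{15870}\right) = \frac{1625}{3174}$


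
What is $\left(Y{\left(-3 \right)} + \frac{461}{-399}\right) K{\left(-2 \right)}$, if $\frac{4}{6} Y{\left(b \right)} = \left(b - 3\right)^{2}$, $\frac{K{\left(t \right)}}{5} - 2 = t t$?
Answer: $\frac{210850}{133} \approx 1585.3$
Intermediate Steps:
$K{\left(t \right)} = 10 + 5 t^{2}$ ($K{\left(t \right)} = 10 + 5 t t = 10 + 5 t^{2}$)
$Y{\left(b \right)} = \frac{3 \left(-3 + b\right)^{2}}{2}$ ($Y{\left(b \right)} = \frac{3 \left(b - 3\right)^{2}}{2} = \frac{3 \left(-3 + b\right)^{2}}{2}$)
$\left(Y{\left(-3 \right)} + \frac{461}{-399}\right) K{\left(-2 \right)} = \left(\frac{3 \left(-3 - 3\right)^{2}}{2} + \frac{461}{-399}\right) \left(10 + 5 \left(-2\right)^{2}\right) = \left(\frac{3 \left(-6\right)^{2}}{2} + 461 \left(- \frac{1}{399}\right)\right) \left(10 + 5 \cdot 4\right) = \left(\frac{3}{2} \cdot 36 - \frac{461}{399}\right) \left(10 + 20\right) = \left(54 - \frac{461}{399}\right) 30 = \frac{21085}{399} \cdot 30 = \frac{210850}{133}$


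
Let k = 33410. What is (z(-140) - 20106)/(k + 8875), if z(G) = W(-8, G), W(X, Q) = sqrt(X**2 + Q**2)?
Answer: -6702/14095 + 4*sqrt(1229)/42285 ≈ -0.47217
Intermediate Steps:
W(X, Q) = sqrt(Q**2 + X**2)
z(G) = sqrt(64 + G**2) (z(G) = sqrt(G**2 + (-8)**2) = sqrt(G**2 + 64) = sqrt(64 + G**2))
(z(-140) - 20106)/(k + 8875) = (sqrt(64 + (-140)**2) - 20106)/(33410 + 8875) = (sqrt(64 + 19600) - 20106)/42285 = (sqrt(19664) - 20106)*(1/42285) = (4*sqrt(1229) - 20106)*(1/42285) = (-20106 + 4*sqrt(1229))*(1/42285) = -6702/14095 + 4*sqrt(1229)/42285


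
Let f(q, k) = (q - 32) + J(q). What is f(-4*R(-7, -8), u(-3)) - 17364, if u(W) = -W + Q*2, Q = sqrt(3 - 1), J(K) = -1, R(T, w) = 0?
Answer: -17397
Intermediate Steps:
Q = sqrt(2) ≈ 1.4142
u(W) = -W + 2*sqrt(2) (u(W) = -W + sqrt(2)*2 = -W + 2*sqrt(2))
f(q, k) = -33 + q (f(q, k) = (q - 32) - 1 = (-32 + q) - 1 = -33 + q)
f(-4*R(-7, -8), u(-3)) - 17364 = (-33 - 4*0) - 17364 = (-33 + 0) - 17364 = -33 - 17364 = -17397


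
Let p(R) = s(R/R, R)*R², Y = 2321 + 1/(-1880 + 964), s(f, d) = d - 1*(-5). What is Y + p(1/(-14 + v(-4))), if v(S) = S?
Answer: 3099779411/1335528 ≈ 2321.0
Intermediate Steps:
s(f, d) = 5 + d (s(f, d) = d + 5 = 5 + d)
Y = 2126035/916 (Y = 2321 + 1/(-916) = 2321 - 1/916 = 2126035/916 ≈ 2321.0)
p(R) = R²*(5 + R) (p(R) = (5 + R)*R² = R²*(5 + R))
Y + p(1/(-14 + v(-4))) = 2126035/916 + (1/(-14 - 4))²*(5 + 1/(-14 - 4)) = 2126035/916 + (1/(-18))²*(5 + 1/(-18)) = 2126035/916 + (-1/18)²*(5 - 1/18) = 2126035/916 + (1/324)*(89/18) = 2126035/916 + 89/5832 = 3099779411/1335528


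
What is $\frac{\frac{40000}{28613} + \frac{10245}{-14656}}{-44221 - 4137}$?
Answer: $- \frac{293099815}{20279030205824} \approx -1.4453 \cdot 10^{-5}$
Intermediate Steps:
$\frac{\frac{40000}{28613} + \frac{10245}{-14656}}{-44221 - 4137} = \frac{40000 \cdot \frac{1}{28613} + 10245 \left(- \frac{1}{14656}\right)}{-44221 - 4137} = \frac{\frac{40000}{28613} - \frac{10245}{14656}}{-48358} = \frac{293099815}{419352128} \left(- \frac{1}{48358}\right) = - \frac{293099815}{20279030205824}$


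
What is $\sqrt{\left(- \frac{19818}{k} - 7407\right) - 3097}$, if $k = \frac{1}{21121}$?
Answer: $i \sqrt{418586482} \approx 20459.0 i$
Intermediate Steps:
$k = \frac{1}{21121} \approx 4.7346 \cdot 10^{-5}$
$\sqrt{\left(- \frac{19818}{k} - 7407\right) - 3097} = \sqrt{\left(- 19818 \frac{1}{\frac{1}{21121}} - 7407\right) - 3097} = \sqrt{\left(\left(-19818\right) 21121 - 7407\right) - 3097} = \sqrt{\left(-418575978 - 7407\right) - 3097} = \sqrt{-418583385 - 3097} = \sqrt{-418586482} = i \sqrt{418586482}$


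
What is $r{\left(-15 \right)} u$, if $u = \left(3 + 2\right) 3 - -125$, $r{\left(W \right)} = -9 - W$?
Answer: $840$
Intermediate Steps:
$u = 140$ ($u = 5 \cdot 3 + 125 = 15 + 125 = 140$)
$r{\left(-15 \right)} u = \left(-9 - -15\right) 140 = \left(-9 + 15\right) 140 = 6 \cdot 140 = 840$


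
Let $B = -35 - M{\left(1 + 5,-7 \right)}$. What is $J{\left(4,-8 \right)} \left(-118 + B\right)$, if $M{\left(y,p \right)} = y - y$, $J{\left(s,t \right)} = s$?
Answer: $-612$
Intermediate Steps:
$M{\left(y,p \right)} = 0$
$B = -35$ ($B = -35 - 0 = -35 + 0 = -35$)
$J{\left(4,-8 \right)} \left(-118 + B\right) = 4 \left(-118 - 35\right) = 4 \left(-153\right) = -612$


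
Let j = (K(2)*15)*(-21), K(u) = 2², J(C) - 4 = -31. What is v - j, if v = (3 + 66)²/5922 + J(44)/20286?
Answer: 66783454/52969 ≈ 1260.8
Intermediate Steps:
J(C) = -27 (J(C) = 4 - 31 = -27)
K(u) = 4
v = 42514/52969 (v = (3 + 66)²/5922 - 27/20286 = 69²*(1/5922) - 27*1/20286 = 4761*(1/5922) - 3/2254 = 529/658 - 3/2254 = 42514/52969 ≈ 0.80262)
j = -1260 (j = (4*15)*(-21) = 60*(-21) = -1260)
v - j = 42514/52969 - 1*(-1260) = 42514/52969 + 1260 = 66783454/52969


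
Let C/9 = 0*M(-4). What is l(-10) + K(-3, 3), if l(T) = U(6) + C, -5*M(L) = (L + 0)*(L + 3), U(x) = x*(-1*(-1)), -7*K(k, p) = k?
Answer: 45/7 ≈ 6.4286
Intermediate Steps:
K(k, p) = -k/7
U(x) = x (U(x) = x*1 = x)
M(L) = -L*(3 + L)/5 (M(L) = -(L + 0)*(L + 3)/5 = -L*(3 + L)/5)
C = 0 (C = 9*(0*(-⅕*(-4)*(3 - 4))) = 9*(0*(-⅕*(-4)*(-1))) = 9*(0*(-⅘)) = 9*0 = 0)
l(T) = 6 (l(T) = 6 + 0 = 6)
l(-10) + K(-3, 3) = 6 - ⅐*(-3) = 6 + 3/7 = 45/7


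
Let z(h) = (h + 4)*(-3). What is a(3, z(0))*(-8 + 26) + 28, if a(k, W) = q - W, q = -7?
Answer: 118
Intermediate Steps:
z(h) = -12 - 3*h (z(h) = (4 + h)*(-3) = -12 - 3*h)
a(k, W) = -7 - W
a(3, z(0))*(-8 + 26) + 28 = (-7 - (-12 - 3*0))*(-8 + 26) + 28 = (-7 - (-12 + 0))*18 + 28 = (-7 - 1*(-12))*18 + 28 = (-7 + 12)*18 + 28 = 5*18 + 28 = 90 + 28 = 118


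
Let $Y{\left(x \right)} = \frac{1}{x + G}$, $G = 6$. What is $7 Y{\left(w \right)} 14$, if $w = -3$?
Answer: $\frac{98}{3} \approx 32.667$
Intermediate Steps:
$Y{\left(x \right)} = \frac{1}{6 + x}$ ($Y{\left(x \right)} = \frac{1}{x + 6} = \frac{1}{6 + x}$)
$7 Y{\left(w \right)} 14 = \frac{7}{6 - 3} \cdot 14 = \frac{7}{3} \cdot 14 = \frac{98}{3}$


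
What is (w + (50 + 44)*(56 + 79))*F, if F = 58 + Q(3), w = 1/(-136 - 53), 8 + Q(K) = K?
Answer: 127115677/189 ≈ 6.7257e+5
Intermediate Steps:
Q(K) = -8 + K
w = -1/189 (w = 1/(-189) = -1/189 ≈ -0.0052910)
F = 53 (F = 58 + (-8 + 3) = 58 - 5 = 53)
(w + (50 + 44)*(56 + 79))*F = (-1/189 + (50 + 44)*(56 + 79))*53 = (-1/189 + 94*135)*53 = (-1/189 + 12690)*53 = (2398409/189)*53 = 127115677/189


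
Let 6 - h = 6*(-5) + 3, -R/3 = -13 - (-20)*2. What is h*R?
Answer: -2673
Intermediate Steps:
R = -81 (R = -3*(-13 - (-20)*2) = -3*(-13 - 4*(-10)) = -3*(-13 + 40) = -3*27 = -81)
h = 33 (h = 6 - (6*(-5) + 3) = 6 - (-30 + 3) = 6 - 1*(-27) = 6 + 27 = 33)
h*R = 33*(-81) = -2673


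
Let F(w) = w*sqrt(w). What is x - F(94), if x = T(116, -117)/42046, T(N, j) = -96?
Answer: -48/21023 - 94*sqrt(94) ≈ -911.37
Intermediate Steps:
F(w) = w**(3/2)
x = -48/21023 (x = -96/42046 = -96*1/42046 = -48/21023 ≈ -0.0022832)
x - F(94) = -48/21023 - 94**(3/2) = -48/21023 - 94*sqrt(94)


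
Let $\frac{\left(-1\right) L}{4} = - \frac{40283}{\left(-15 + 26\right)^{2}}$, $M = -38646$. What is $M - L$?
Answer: $- \frac{4837298}{121} \approx -39978.0$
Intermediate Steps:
$L = \frac{161132}{121}$ ($L = - 4 \left(- \frac{40283}{\left(-15 + 26\right)^{2}}\right) = - 4 \left(- \frac{40283}{11^{2}}\right) = - 4 \left(- \frac{40283}{121}\right) = - 4 \left(\left(-40283\right) \frac{1}{121}\right) = \left(-4\right) \left(- \frac{40283}{121}\right) = \frac{161132}{121} \approx 1331.7$)
$M - L = -38646 - \frac{161132}{121} = - \frac{4837298}{121}$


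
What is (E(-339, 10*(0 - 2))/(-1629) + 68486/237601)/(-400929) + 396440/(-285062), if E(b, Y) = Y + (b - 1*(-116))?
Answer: -3417764403996372263/2457557240011119519 ≈ -1.3907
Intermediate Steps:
E(b, Y) = 116 + Y + b (E(b, Y) = Y + (b + 116) = Y + (116 + b) = 116 + Y + b)
(E(-339, 10*(0 - 2))/(-1629) + 68486/237601)/(-400929) + 396440/(-285062) = ((116 + 10*(0 - 2) - 339)/(-1629) + 68486/237601)/(-400929) + 396440/(-285062) = ((116 + 10*(-2) - 339)*(-1/1629) + 68486*(1/237601))*(-1/400929) + 396440*(-1/285062) = ((116 - 20 - 339)*(-1/1629) + 68486/237601)*(-1/400929) - 198220/142531 = (-243*(-1/1629) + 68486/237601)*(-1/400929) - 198220/142531 = (27/181 + 68486/237601)*(-1/400929) - 198220/142531 = (18811193/43005781)*(-1/400929) - 198220/142531 = -18811193/17242264770549 - 198220/142531 = -3417764403996372263/2457557240011119519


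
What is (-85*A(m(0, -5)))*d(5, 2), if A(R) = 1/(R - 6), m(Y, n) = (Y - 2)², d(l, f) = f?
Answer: 85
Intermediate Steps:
m(Y, n) = (-2 + Y)²
A(R) = 1/(-6 + R)
(-85*A(m(0, -5)))*d(5, 2) = -85/(-6 + (-2 + 0)²)*2 = -85/(-6 + (-2)²)*2 = -85/(-6 + 4)*2 = -85/(-2)*2 = -85*(-½)*2 = (85/2)*2 = 85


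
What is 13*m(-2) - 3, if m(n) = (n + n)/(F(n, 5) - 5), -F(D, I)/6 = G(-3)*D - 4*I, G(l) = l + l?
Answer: -181/43 ≈ -4.2093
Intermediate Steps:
G(l) = 2*l
F(D, I) = 24*I + 36*D (F(D, I) = -6*((2*(-3))*D - 4*I) = -6*(-6*D - 4*I) = 24*I + 36*D)
m(n) = 2*n/(115 + 36*n) (m(n) = (n + n)/((24*5 + 36*n) - 5) = (2*n)/((120 + 36*n) - 5) = (2*n)/(115 + 36*n) = 2*n/(115 + 36*n))
13*m(-2) - 3 = 13*(2*(-2)/(115 + 36*(-2))) - 3 = 13*(2*(-2)/(115 - 72)) - 3 = 13*(2*(-2)/43) - 3 = 13*(2*(-2)*(1/43)) - 3 = 13*(-4/43) - 3 = -52/43 - 3 = -181/43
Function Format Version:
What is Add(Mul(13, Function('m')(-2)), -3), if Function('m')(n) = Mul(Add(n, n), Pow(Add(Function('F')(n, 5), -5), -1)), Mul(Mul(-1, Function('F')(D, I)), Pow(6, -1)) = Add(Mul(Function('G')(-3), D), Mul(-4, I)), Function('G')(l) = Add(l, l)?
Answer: Rational(-181, 43) ≈ -4.2093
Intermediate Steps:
Function('G')(l) = Mul(2, l)
Function('F')(D, I) = Add(Mul(24, I), Mul(36, D)) (Function('F')(D, I) = Mul(-6, Add(Mul(Mul(2, -3), D), Mul(-4, I))) = Mul(-6, Add(Mul(-6, D), Mul(-4, I))) = Add(Mul(24, I), Mul(36, D)))
Function('m')(n) = Mul(2, n, Pow(Add(115, Mul(36, n)), -1)) (Function('m')(n) = Mul(Add(n, n), Pow(Add(Add(Mul(24, 5), Mul(36, n)), -5), -1)) = Mul(Mul(2, n), Pow(Add(Add(120, Mul(36, n)), -5), -1)) = Mul(Mul(2, n), Pow(Add(115, Mul(36, n)), -1)) = Mul(2, n, Pow(Add(115, Mul(36, n)), -1)))
Add(Mul(13, Function('m')(-2)), -3) = Add(Mul(13, Mul(2, -2, Pow(Add(115, Mul(36, -2)), -1))), -3) = Add(Mul(13, Mul(2, -2, Pow(Add(115, -72), -1))), -3) = Add(Mul(13, Mul(2, -2, Pow(43, -1))), -3) = Add(Mul(13, Mul(2, -2, Rational(1, 43))), -3) = Add(Mul(13, Rational(-4, 43)), -3) = Add(Rational(-52, 43), -3) = Rational(-181, 43)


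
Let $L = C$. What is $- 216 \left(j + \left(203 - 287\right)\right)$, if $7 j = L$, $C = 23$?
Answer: $\frac{122040}{7} \approx 17434.0$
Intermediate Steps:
$L = 23$
$j = \frac{23}{7}$ ($j = \frac{1}{7} \cdot 23 = \frac{23}{7} \approx 3.2857$)
$- 216 \left(j + \left(203 - 287\right)\right) = - 216 \left(\frac{23}{7} + \left(203 - 287\right)\right) = - 216 \left(\frac{23}{7} - 84\right) = \left(-216\right) \left(- \frac{565}{7}\right) = \frac{122040}{7}$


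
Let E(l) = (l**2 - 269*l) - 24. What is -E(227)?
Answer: 9558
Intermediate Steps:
E(l) = -24 + l**2 - 269*l
-E(227) = -(-24 + 227**2 - 269*227) = -(-24 + 51529 - 61063) = -1*(-9558) = 9558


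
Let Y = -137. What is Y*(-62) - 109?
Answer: 8385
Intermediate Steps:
Y*(-62) - 109 = -137*(-62) - 109 = 8494 - 109 = 8385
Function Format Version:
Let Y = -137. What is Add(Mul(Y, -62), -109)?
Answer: 8385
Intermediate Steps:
Add(Mul(Y, -62), -109) = Add(Mul(-137, -62), -109) = Add(8494, -109) = 8385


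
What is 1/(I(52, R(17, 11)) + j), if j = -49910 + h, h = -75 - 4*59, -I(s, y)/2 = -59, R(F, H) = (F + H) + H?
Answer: -1/50103 ≈ -1.9959e-5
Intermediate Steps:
R(F, H) = F + 2*H
I(s, y) = 118 (I(s, y) = -2*(-59) = 118)
h = -311 (h = -75 - 236 = -311)
j = -50221 (j = -49910 - 311 = -50221)
1/(I(52, R(17, 11)) + j) = 1/(118 - 50221) = 1/(-50103) = -1/50103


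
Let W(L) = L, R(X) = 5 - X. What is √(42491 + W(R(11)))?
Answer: √42485 ≈ 206.12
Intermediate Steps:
√(42491 + W(R(11))) = √(42491 + (5 - 1*11)) = √(42491 + (5 - 11)) = √(42491 - 6) = √42485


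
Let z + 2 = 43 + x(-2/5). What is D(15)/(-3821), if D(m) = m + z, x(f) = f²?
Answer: -1404/95525 ≈ -0.014698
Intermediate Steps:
z = 1029/25 (z = -2 + (43 + (-2/5)²) = -2 + (43 + (-2*⅕)²) = -2 + (43 + (-⅖)²) = -2 + (43 + 4/25) = -2 + 1079/25 = 1029/25 ≈ 41.160)
D(m) = 1029/25 + m (D(m) = m + 1029/25 = 1029/25 + m)
D(15)/(-3821) = (1029/25 + 15)/(-3821) = (1404/25)*(-1/3821) = -1404/95525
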